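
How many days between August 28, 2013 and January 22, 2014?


147 days

From August 28, 2013 to January 22, 2014
Rest of August 2013: 31 - 28 = 3
Full months: September 30, October 31, November 30, December 31
Days into January 2014: 22
Total = 3 + 30 + 31 + 30 + 31 + 22 = 147 days


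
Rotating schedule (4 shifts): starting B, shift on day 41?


Shift B

Shifts: A, B, C, D
Start: B (index 1)
Day 41: (1 + 41 - 1) mod 4
= 41 mod 4
= 1
Index 1 → shift B


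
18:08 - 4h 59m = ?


Start: 1088 minutes from midnight
Subtract: 299 minutes
Remaining: 1088 - 299 = 789
Hours: 13, Minutes: 9

13:09


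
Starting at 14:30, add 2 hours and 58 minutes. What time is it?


Start: 870 minutes from midnight
Add: 178 minutes
Total: 1048 minutes
Hours: 1048 ÷ 60 = 17 remainder 28

17:28


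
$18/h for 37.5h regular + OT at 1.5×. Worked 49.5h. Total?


Regular: 37.5h × $18 = $675.00
Overtime: 49.5 - 37.5 = 12.0h
OT pay: 12.0h × $18 × 1.5 = $324.00
Total = $675.00 + $324.00 = $999.00

$999.00


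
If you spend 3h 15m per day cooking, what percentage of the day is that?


13.5%

Time: 195 minutes
Day: 1440 minutes
Percentage = (195/1440) × 100 ≈ 13.5%


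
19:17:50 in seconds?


Hours: 19 × 3600 = 68400
Minutes: 17 × 60 = 1020
Seconds: 50
Total = 68400 + 1020 + 50 = 69470

69470 seconds


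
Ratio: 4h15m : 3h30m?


Duration 1: 255 minutes
Duration 2: 210 minutes
Ratio = 255:210
GCD = 15
Simplified = 17:14
As a decimal: 17/14 ≈ 1.21

17:14 (1.21)


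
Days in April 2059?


30 days

Month: April (month 4)
April has 30 days


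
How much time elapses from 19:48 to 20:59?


End time in minutes: 20×60 + 59 = 1259
Start time in minutes: 19×60 + 48 = 1188
Difference = 1259 - 1188 = 71 minutes
= 1 hours 11 minutes

1h 11m


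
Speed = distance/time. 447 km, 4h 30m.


99.3 km/h

Distance: 447 km
Time: 4h 30m = 270 min = 270/60 = 9/2 hours
Speed = 447 ÷ (9/2) = 447 × 2 / 9 = 894/9 ≈ 99.3 km/h


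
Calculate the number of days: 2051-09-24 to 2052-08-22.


From September 24, 2051 to August 22, 2052
Rest of September 2051: 30 - 24 = 6
Full months: October 31, November 30, December 31, January 31, February 2052 29, March 31, April 30, May 31, June 30, July 31
Days into August 2052: 22
Total = 6 + 31 + 30 + 31 + 31 + 29 + 31 + 30 + 31 + 30 + 31 + 22 = 333 days

333 days


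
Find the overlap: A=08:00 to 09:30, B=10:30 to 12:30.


0 minutes

Meeting A: 480-570 (in minutes from midnight)
Meeting B: 630-750
Overlap start = max(480, 630) = 630
Overlap end = min(570, 750) = 570
Overlap = max(0, 570 - 630) = 0 min


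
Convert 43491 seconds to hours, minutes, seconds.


Hours: 43491 ÷ 3600 = 12 remainder 291
Minutes: 291 ÷ 60 = 4 remainder 51
Seconds: 51

12h 4m 51s


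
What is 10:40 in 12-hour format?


Hour: 10
10 < 12 → AM

10:40 AM


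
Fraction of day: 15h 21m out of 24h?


Total minutes: 15×60 + 21 = 921
Day = 24×60 = 1440 minutes
Fraction = 921/1440 ≈ 0.6396
As a percentage: 921/1440 × 100 ≈ 63.96%

0.6396 (63.96%)


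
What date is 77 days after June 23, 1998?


Start: June 23, 1998
Add 77 days
June 23 → July 1: 30 - 23 + 1 = 8 days (77 - 8 = 69 left)
July 1 → August 1: 31 - 1 + 1 = 31 days (69 - 31 = 38 left)
August 1 → September 1: 31 - 1 + 1 = 31 days (38 - 31 = 7 left)
September 1 + 7 = September 8, 1998

September 8, 1998


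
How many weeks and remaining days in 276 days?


39 weeks 3 days

Weeks: 276 ÷ 7 = 39 remainder 3


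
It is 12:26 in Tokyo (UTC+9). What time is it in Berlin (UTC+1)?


Time difference = UTC+1 - UTC+9 = -8 hours
New hour = (12 -8) mod 24
= 4 mod 24 = 4
Minutes unchanged → 04:26

04:26


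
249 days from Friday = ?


Tuesday

Start: Friday (index 4)
(4 + 249) mod 7
= 253 mod 7
= 1
Index 1 → Tuesday


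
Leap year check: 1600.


Rules: divisible by 4 AND (not by 100 OR by 400)
1600 ÷ 4 = 400 exactly → divisible by 4
1600 ÷ 100 = 16 exactly → divisible by 100
1600 ÷ 400 = 4 exactly → divisible by 400
Divisible by 400 → leap year

Yes


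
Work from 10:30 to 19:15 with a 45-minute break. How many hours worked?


Total time = (19×60+15) - (10×60+30)
= 1155 - 630 = 525 min
Minus break: 525 - 45 = 480 min
= 8h 0m

8h 0m (480 minutes)


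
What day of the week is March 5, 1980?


Wednesday

Zeller's congruence:
q=5, m=3, k=80, j=19
h = (5 + ⌊13×4/5⌋ + 80 + ⌊80/4⌋ + ⌊19/4⌋ - 2×19) mod 7
= (5 + 10 + 80 + 20 + 4 - 38) mod 7
= 81 mod 7 = 4
h=4 → Wednesday


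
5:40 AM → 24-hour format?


Input: 5:40 AM
AM hour stays: 5

05:40


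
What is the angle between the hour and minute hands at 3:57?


136.5°

Hour hand = 3×30 + 57×0.5 = 118.5°
Minute hand = 57×6 = 342°
Difference = |118.5 - 342| = 223.5°
Since > 180°: 360 - 223.5 = 136.5°


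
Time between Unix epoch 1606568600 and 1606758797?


Difference = 1606758797 - 1606568600 = 190197 seconds
In hours: 190197 / 3600 ≈ 52.8
In days: 190197 / 86400 ≈ 2.20

190197 seconds (52.8 hours / 2.20 days)


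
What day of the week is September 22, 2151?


Wednesday

Zeller's congruence:
q=22, m=9, k=51, j=21
h = (22 + ⌊13×10/5⌋ + 51 + ⌊51/4⌋ + ⌊21/4⌋ - 2×21) mod 7
= (22 + 26 + 51 + 12 + 5 - 42) mod 7
= 74 mod 7 = 4
h=4 → Wednesday


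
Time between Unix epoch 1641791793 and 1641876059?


Difference = 1641876059 - 1641791793 = 84266 seconds
In hours: 84266 / 3600 ≈ 23.4
In days: 84266 / 86400 ≈ 0.98

84266 seconds (23.4 hours / 0.98 days)


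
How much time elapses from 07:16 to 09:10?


End time in minutes: 9×60 + 10 = 550
Start time in minutes: 7×60 + 16 = 436
Difference = 550 - 436 = 114 minutes
= 1 hours 54 minutes

1h 54m


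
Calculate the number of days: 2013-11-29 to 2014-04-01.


123 days

From November 29, 2013 to April 1, 2014
Rest of November 2013: 30 - 29 = 1
Full months: December 31, January 31, February 2014 28, March 31
Days into April 2014: 1
Total = 1 + 31 + 31 + 28 + 31 + 1 = 123 days


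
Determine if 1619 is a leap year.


No

Rules: divisible by 4 AND (not by 100 OR by 400)
1619 ÷ 4 = 404 remainder 3 → not divisible by 4
Not divisible by 4 → not a leap year


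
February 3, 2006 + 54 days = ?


Start: February 3, 2006
Add 54 days
February 3 → March 1: 28 - 3 + 1 = 26 days (54 - 26 = 28 left)
March 1 + 28 = March 29, 2006

March 29, 2006


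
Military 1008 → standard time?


10:08 AM

Hour: 10
10 < 12 → AM


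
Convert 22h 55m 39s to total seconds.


Hours: 22 × 3600 = 79200
Minutes: 55 × 60 = 3300
Seconds: 39
Total = 79200 + 3300 + 39 = 82539

82539 seconds


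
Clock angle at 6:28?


Hour hand = 6×30 + 28×0.5 = 194.0°
Minute hand = 28×6 = 168°
Difference = |194.0 - 168| = 26.0°

26.0°


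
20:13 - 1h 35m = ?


Start: 1213 minutes from midnight
Subtract: 95 minutes
Remaining: 1213 - 95 = 1118
Hours: 18, Minutes: 38

18:38


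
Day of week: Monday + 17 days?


Start: Monday (index 0)
(0 + 17) mod 7
= 17 mod 7
= 3
Index 3 → Thursday

Thursday


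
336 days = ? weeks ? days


Weeks: 336 ÷ 7 = 48 remainder 0

48 weeks 0 days


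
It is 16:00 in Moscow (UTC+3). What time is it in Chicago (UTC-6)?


07:00

Time difference = UTC-6 - UTC+3 = -9 hours
New hour = (16 -9) mod 24
= 7 mod 24 = 7
Minutes unchanged → 07:00


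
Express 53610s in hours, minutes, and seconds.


14h 53m 30s

Hours: 53610 ÷ 3600 = 14 remainder 3210
Minutes: 3210 ÷ 60 = 53 remainder 30
Seconds: 30


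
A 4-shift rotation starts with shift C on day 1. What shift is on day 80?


Shifts: A, B, C, D
Start: C (index 2)
Day 80: (2 + 80 - 1) mod 4
= 81 mod 4
= 1
Index 1 → shift B

Shift B


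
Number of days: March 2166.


31 days

Month: March (month 3)
March has 31 days


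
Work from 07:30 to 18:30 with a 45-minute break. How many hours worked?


10h 15m (615 minutes)

Total time = (18×60+30) - (7×60+30)
= 1110 - 450 = 660 min
Minus break: 660 - 45 = 615 min
= 10h 15m


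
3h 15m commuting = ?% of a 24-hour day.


13.5%

Time: 195 minutes
Day: 1440 minutes
Percentage = (195/1440) × 100 ≈ 13.5%


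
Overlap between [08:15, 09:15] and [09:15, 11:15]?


Meeting A: 495-555 (in minutes from midnight)
Meeting B: 555-675
Overlap start = max(495, 555) = 555
Overlap end = min(555, 675) = 555
Overlap = max(0, 555 - 555) = 0 min

0 minutes


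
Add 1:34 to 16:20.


17:54

Start: 980 minutes from midnight
Add: 94 minutes
Total: 1074 minutes
Hours: 1074 ÷ 60 = 17 remainder 54


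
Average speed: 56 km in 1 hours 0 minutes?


56.0 km/h

Distance: 56 km
Time: 1 hours
Speed = 56 / 1 = 56.0 km/h


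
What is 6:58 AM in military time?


Input: 6:58 AM
AM hour stays: 6

06:58


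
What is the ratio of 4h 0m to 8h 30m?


8:17 (0.47)

Duration 1: 240 minutes
Duration 2: 510 minutes
Ratio = 240:510
GCD = 30
Simplified = 8:17
As a decimal: 8/17 ≈ 0.47


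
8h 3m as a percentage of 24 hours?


0.3354 (33.54%)

Total minutes: 8×60 + 3 = 483
Day = 24×60 = 1440 minutes
Fraction = 483/1440 ≈ 0.3354
As a percentage: 483/1440 × 100 ≈ 33.54%


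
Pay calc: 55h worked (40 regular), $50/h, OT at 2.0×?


$3500.00

Regular: 40h × $50 = $2000.00
Overtime: 55 - 40 = 15h
OT pay: 15h × $50 × 2.0 = $1500.00
Total = $2000.00 + $1500.00 = $3500.00


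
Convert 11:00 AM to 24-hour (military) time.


11:00

Input: 11:00 AM
AM hour stays: 11


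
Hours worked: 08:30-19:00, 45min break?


Total time = (19×60+0) - (8×60+30)
= 1140 - 510 = 630 min
Minus break: 630 - 45 = 585 min
= 9h 45m

9h 45m (585 minutes)


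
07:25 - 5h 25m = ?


Start: 445 minutes from midnight
Subtract: 325 minutes
Remaining: 445 - 325 = 120
Hours: 2, Minutes: 0

02:00


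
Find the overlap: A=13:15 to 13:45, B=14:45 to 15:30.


Meeting A: 795-825 (in minutes from midnight)
Meeting B: 885-930
Overlap start = max(795, 885) = 885
Overlap end = min(825, 930) = 825
Overlap = max(0, 825 - 885) = 0 min

0 minutes


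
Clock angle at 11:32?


154.0°

Hour hand = 11×30 + 32×0.5 = 346.0°
Minute hand = 32×6 = 192°
Difference = |346.0 - 192| = 154.0°


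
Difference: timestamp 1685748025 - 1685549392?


198633 seconds (55.2 hours / 2.30 days)

Difference = 1685748025 - 1685549392 = 198633 seconds
In hours: 198633 / 3600 ≈ 55.2
In days: 198633 / 86400 ≈ 2.30


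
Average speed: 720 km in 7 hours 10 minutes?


100.5 km/h

Distance: 720 km
Time: 7h 10m = 430 min = 430/60 = 43/6 hours
Speed = 720 ÷ (43/6) = 720 × 6 / 43 = 4320/43 ≈ 100.5 km/h


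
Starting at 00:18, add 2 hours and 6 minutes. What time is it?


02:24

Start: 18 minutes from midnight
Add: 126 minutes
Total: 144 minutes
Hours: 144 ÷ 60 = 2 remainder 24


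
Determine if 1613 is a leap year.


No

Rules: divisible by 4 AND (not by 100 OR by 400)
1613 ÷ 4 = 403 remainder 1 → not divisible by 4
Not divisible by 4 → not a leap year


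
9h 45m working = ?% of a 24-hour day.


40.6%

Time: 585 minutes
Day: 1440 minutes
Percentage = (585/1440) × 100 ≈ 40.6%


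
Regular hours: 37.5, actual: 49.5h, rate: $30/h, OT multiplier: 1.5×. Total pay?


Regular: 37.5h × $30 = $1125.00
Overtime: 49.5 - 37.5 = 12.0h
OT pay: 12.0h × $30 × 1.5 = $540.00
Total = $1125.00 + $540.00 = $1665.00

$1665.00


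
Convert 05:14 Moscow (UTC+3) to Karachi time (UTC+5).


07:14

Time difference = UTC+5 - UTC+3 = +2 hours
New hour = (5 + 2) mod 24
= 7 mod 24 = 7
Minutes unchanged → 07:14


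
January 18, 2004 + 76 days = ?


April 3, 2004

Start: January 18, 2004
Add 76 days
January 18 → February 1: 31 - 18 + 1 = 14 days (76 - 14 = 62 left)
February 1 → March 1: 29 - 1 + 1 = 29 days (62 - 29 = 33 left)
March 1 → April 1: 31 - 1 + 1 = 31 days (33 - 31 = 2 left)
April 1 + 2 = April 3, 2004


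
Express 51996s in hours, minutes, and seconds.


14h 26m 36s

Hours: 51996 ÷ 3600 = 14 remainder 1596
Minutes: 1596 ÷ 60 = 26 remainder 36
Seconds: 36


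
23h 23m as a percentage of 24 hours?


Total minutes: 23×60 + 23 = 1403
Day = 24×60 = 1440 minutes
Fraction = 1403/1440 ≈ 0.9743
As a percentage: 1403/1440 × 100 ≈ 97.43%

0.9743 (97.43%)


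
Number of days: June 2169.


30 days

Month: June (month 6)
June has 30 days


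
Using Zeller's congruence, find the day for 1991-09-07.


Zeller's congruence:
q=7, m=9, k=91, j=19
h = (7 + ⌊13×10/5⌋ + 91 + ⌊91/4⌋ + ⌊19/4⌋ - 2×19) mod 7
= (7 + 26 + 91 + 22 + 4 - 38) mod 7
= 112 mod 7 = 0
h=0 → Saturday

Saturday


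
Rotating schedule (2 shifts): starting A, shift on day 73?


Shift A

Shifts: A, B
Start: A (index 0)
Day 73: (0 + 73 - 1) mod 2
= 72 mod 2
= 0
Index 0 → shift A


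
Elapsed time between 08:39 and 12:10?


3h 31m

End time in minutes: 12×60 + 10 = 730
Start time in minutes: 8×60 + 39 = 519
Difference = 730 - 519 = 211 minutes
= 3 hours 31 minutes


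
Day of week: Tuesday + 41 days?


Start: Tuesday (index 1)
(1 + 41) mod 7
= 42 mod 7
= 0
Index 0 → Monday

Monday


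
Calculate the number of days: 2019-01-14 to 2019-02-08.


From January 14, 2019 to February 8, 2019
Rest of January 2019: 31 - 14 = 17
Days into February 2019: 8
Total = 17 + 8 = 25 days

25 days


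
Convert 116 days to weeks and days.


16 weeks 4 days

Weeks: 116 ÷ 7 = 16 remainder 4


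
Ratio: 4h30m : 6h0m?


3:4 (0.75)

Duration 1: 270 minutes
Duration 2: 360 minutes
Ratio = 270:360
GCD = 90
Simplified = 3:4
As a decimal: 3/4 = 0.75


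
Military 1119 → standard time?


Hour: 11
11 < 12 → AM

11:19 AM


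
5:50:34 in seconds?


Hours: 5 × 3600 = 18000
Minutes: 50 × 60 = 3000
Seconds: 34
Total = 18000 + 3000 + 34 = 21034

21034 seconds


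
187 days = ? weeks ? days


26 weeks 5 days

Weeks: 187 ÷ 7 = 26 remainder 5


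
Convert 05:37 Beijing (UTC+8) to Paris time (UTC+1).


Time difference = UTC+1 - UTC+8 = -7 hours
New hour = (5 -7) mod 24
= -2 mod 24 = 22
Minutes unchanged → 22:37; -2 < 0 → previous day

22:37 (previous day)


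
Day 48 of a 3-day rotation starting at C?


Shifts: A, B, C
Start: C (index 2)
Day 48: (2 + 48 - 1) mod 3
= 49 mod 3
= 1
Index 1 → shift B

Shift B


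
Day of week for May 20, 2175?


Saturday

Zeller's congruence:
q=20, m=5, k=75, j=21
h = (20 + ⌊13×6/5⌋ + 75 + ⌊75/4⌋ + ⌊21/4⌋ - 2×21) mod 7
= (20 + 15 + 75 + 18 + 5 - 42) mod 7
= 91 mod 7 = 0
h=0 → Saturday


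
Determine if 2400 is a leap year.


Rules: divisible by 4 AND (not by 100 OR by 400)
2400 ÷ 4 = 600 exactly → divisible by 4
2400 ÷ 100 = 24 exactly → divisible by 100
2400 ÷ 400 = 6 exactly → divisible by 400
Divisible by 400 → leap year

Yes


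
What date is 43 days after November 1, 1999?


Start: November 1, 1999
Add 43 days
November 1 → December 1: 30 - 1 + 1 = 30 days (43 - 30 = 13 left)
December 1 + 13 = December 14, 1999

December 14, 1999


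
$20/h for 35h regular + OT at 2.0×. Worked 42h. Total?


$980.00

Regular: 35h × $20 = $700.00
Overtime: 42 - 35 = 7h
OT pay: 7h × $20 × 2.0 = $280.00
Total = $700.00 + $280.00 = $980.00


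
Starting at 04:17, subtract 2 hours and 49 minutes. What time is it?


01:28

Start: 257 minutes from midnight
Subtract: 169 minutes
Remaining: 257 - 169 = 88
Hours: 1, Minutes: 28


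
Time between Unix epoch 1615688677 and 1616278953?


590276 seconds (164.0 hours / 6.83 days)

Difference = 1616278953 - 1615688677 = 590276 seconds
In hours: 590276 / 3600 ≈ 164.0
In days: 590276 / 86400 ≈ 6.83


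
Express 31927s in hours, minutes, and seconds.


8h 52m 7s

Hours: 31927 ÷ 3600 = 8 remainder 3127
Minutes: 3127 ÷ 60 = 52 remainder 7
Seconds: 7


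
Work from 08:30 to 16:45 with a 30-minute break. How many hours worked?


Total time = (16×60+45) - (8×60+30)
= 1005 - 510 = 495 min
Minus break: 495 - 30 = 465 min
= 7h 45m

7h 45m (465 minutes)


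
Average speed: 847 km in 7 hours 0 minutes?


121.0 km/h

Distance: 847 km
Time: 7 hours
Speed = 847 / 7 = 121.0 km/h


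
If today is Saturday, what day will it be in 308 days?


Saturday

Start: Saturday (index 5)
(5 + 308) mod 7
= 313 mod 7
= 5
Index 5 → Saturday


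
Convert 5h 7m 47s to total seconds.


Hours: 5 × 3600 = 18000
Minutes: 7 × 60 = 420
Seconds: 47
Total = 18000 + 420 + 47 = 18467

18467 seconds


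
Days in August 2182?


Month: August (month 8)
August has 31 days

31 days


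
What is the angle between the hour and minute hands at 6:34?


7.0°

Hour hand = 6×30 + 34×0.5 = 197.0°
Minute hand = 34×6 = 204°
Difference = |197.0 - 204| = 7.0°


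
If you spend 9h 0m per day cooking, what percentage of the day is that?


Time: 540 minutes
Day: 1440 minutes
Percentage = (540/1440) × 100 = 37.5%

37.5%


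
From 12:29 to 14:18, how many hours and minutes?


1h 49m

End time in minutes: 14×60 + 18 = 858
Start time in minutes: 12×60 + 29 = 749
Difference = 858 - 749 = 109 minutes
= 1 hours 49 minutes


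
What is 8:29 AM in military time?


08:29

Input: 8:29 AM
AM hour stays: 8


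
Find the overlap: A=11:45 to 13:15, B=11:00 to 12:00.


Meeting A: 705-795 (in minutes from midnight)
Meeting B: 660-720
Overlap start = max(705, 660) = 705
Overlap end = min(795, 720) = 720
Overlap = max(0, 720 - 705) = 15 min

15 minutes


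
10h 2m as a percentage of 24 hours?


Total minutes: 10×60 + 2 = 602
Day = 24×60 = 1440 minutes
Fraction = 602/1440 ≈ 0.4181
As a percentage: 602/1440 × 100 ≈ 41.81%

0.4181 (41.81%)


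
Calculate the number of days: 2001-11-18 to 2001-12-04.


From November 18, 2001 to December 4, 2001
Rest of November 2001: 30 - 18 = 12
Days into December 2001: 4
Total = 12 + 4 = 16 days

16 days


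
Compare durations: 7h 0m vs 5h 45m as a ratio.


Duration 1: 420 minutes
Duration 2: 345 minutes
Ratio = 420:345
GCD = 15
Simplified = 28:23
As a decimal: 28/23 ≈ 1.22

28:23 (1.22)


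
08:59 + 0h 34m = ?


09:33

Start: 539 minutes from midnight
Add: 34 minutes
Total: 573 minutes
Hours: 573 ÷ 60 = 9 remainder 33


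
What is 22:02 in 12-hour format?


Hour: 22
22 - 12 = 10 → PM

10:02 PM


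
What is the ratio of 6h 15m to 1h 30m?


25:6 (4.17)

Duration 1: 375 minutes
Duration 2: 90 minutes
Ratio = 375:90
GCD = 15
Simplified = 25:6
As a decimal: 25/6 ≈ 4.17


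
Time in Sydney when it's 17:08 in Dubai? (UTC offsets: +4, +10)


Time difference = UTC+10 - UTC+4 = +6 hours
New hour = (17 + 6) mod 24
= 23 mod 24 = 23
Minutes unchanged → 23:08

23:08


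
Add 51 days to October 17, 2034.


December 7, 2034

Start: October 17, 2034
Add 51 days
October 17 → November 1: 31 - 17 + 1 = 15 days (51 - 15 = 36 left)
November 1 → December 1: 30 - 1 + 1 = 30 days (36 - 30 = 6 left)
December 1 + 6 = December 7, 2034


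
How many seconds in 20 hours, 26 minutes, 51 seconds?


73611 seconds

Hours: 20 × 3600 = 72000
Minutes: 26 × 60 = 1560
Seconds: 51
Total = 72000 + 1560 + 51 = 73611


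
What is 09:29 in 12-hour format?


9:29 AM

Hour: 9
9 < 12 → AM


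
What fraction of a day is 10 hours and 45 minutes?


0.4479 (44.79%)

Total minutes: 10×60 + 45 = 645
Day = 24×60 = 1440 minutes
Fraction = 645/1440 ≈ 0.4479
As a percentage: 645/1440 × 100 ≈ 44.79%


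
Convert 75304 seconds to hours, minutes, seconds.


20h 55m 4s

Hours: 75304 ÷ 3600 = 20 remainder 3304
Minutes: 3304 ÷ 60 = 55 remainder 4
Seconds: 4


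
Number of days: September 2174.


Month: September (month 9)
September has 30 days

30 days


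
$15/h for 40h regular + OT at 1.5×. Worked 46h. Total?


$735.00

Regular: 40h × $15 = $600.00
Overtime: 46 - 40 = 6h
OT pay: 6h × $15 × 1.5 = $135.00
Total = $600.00 + $135.00 = $735.00


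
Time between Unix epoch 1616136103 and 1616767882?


631779 seconds (175.5 hours / 7.31 days)

Difference = 1616767882 - 1616136103 = 631779 seconds
In hours: 631779 / 3600 ≈ 175.5
In days: 631779 / 86400 ≈ 7.31


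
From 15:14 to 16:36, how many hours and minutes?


1h 22m

End time in minutes: 16×60 + 36 = 996
Start time in minutes: 15×60 + 14 = 914
Difference = 996 - 914 = 82 minutes
= 1 hours 22 minutes


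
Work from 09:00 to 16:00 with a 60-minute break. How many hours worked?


Total time = (16×60+0) - (9×60+0)
= 960 - 540 = 420 min
Minus break: 420 - 60 = 360 min
= 6h 0m

6h 0m (360 minutes)


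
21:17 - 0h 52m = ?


Start: 1277 minutes from midnight
Subtract: 52 minutes
Remaining: 1277 - 52 = 1225
Hours: 20, Minutes: 25

20:25


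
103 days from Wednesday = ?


Monday

Start: Wednesday (index 2)
(2 + 103) mod 7
= 105 mod 7
= 0
Index 0 → Monday


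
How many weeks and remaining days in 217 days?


31 weeks 0 days

Weeks: 217 ÷ 7 = 31 remainder 0


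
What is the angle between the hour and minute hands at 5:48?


Hour hand = 5×30 + 48×0.5 = 174.0°
Minute hand = 48×6 = 288°
Difference = |174.0 - 288| = 114.0°

114.0°


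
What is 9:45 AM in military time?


Input: 9:45 AM
AM hour stays: 9

09:45


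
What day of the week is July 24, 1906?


Tuesday

Zeller's congruence:
q=24, m=7, k=6, j=19
h = (24 + ⌊13×8/5⌋ + 6 + ⌊6/4⌋ + ⌊19/4⌋ - 2×19) mod 7
= (24 + 20 + 6 + 1 + 4 - 38) mod 7
= 17 mod 7 = 3
h=3 → Tuesday


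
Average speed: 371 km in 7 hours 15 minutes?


51.2 km/h

Distance: 371 km
Time: 7h 15m = 435 min = 435/60 = 29/4 hours
Speed = 371 ÷ (29/4) = 371 × 4 / 29 = 1484/29 ≈ 51.2 km/h


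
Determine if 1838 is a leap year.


No

Rules: divisible by 4 AND (not by 100 OR by 400)
1838 ÷ 4 = 459 remainder 2 → not divisible by 4
Not divisible by 4 → not a leap year


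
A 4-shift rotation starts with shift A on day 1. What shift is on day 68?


Shifts: A, B, C, D
Start: A (index 0)
Day 68: (0 + 68 - 1) mod 4
= 67 mod 4
= 3
Index 3 → shift D

Shift D


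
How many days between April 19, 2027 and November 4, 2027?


199 days

From April 19, 2027 to November 4, 2027
Rest of April 2027: 30 - 19 = 11
Full months: May 31, June 30, July 31, August 31, September 30, October 31
Days into November 2027: 4
Total = 11 + 31 + 30 + 31 + 31 + 30 + 31 + 4 = 199 days


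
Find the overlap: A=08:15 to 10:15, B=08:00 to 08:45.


30 minutes

Meeting A: 495-615 (in minutes from midnight)
Meeting B: 480-525
Overlap start = max(495, 480) = 495
Overlap end = min(615, 525) = 525
Overlap = max(0, 525 - 495) = 30 min


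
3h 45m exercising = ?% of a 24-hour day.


Time: 225 minutes
Day: 1440 minutes
Percentage = (225/1440) × 100 ≈ 15.6%

15.6%


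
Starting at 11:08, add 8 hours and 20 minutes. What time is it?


19:28

Start: 668 minutes from midnight
Add: 500 minutes
Total: 1168 minutes
Hours: 1168 ÷ 60 = 19 remainder 28


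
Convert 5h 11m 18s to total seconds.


18678 seconds

Hours: 5 × 3600 = 18000
Minutes: 11 × 60 = 660
Seconds: 18
Total = 18000 + 660 + 18 = 18678


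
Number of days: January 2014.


Month: January (month 1)
January has 31 days

31 days


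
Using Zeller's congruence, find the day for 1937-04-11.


Zeller's congruence:
q=11, m=4, k=37, j=19
h = (11 + ⌊13×5/5⌋ + 37 + ⌊37/4⌋ + ⌊19/4⌋ - 2×19) mod 7
= (11 + 13 + 37 + 9 + 4 - 38) mod 7
= 36 mod 7 = 1
h=1 → Sunday

Sunday


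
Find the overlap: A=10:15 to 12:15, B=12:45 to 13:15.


Meeting A: 615-735 (in minutes from midnight)
Meeting B: 765-795
Overlap start = max(615, 765) = 765
Overlap end = min(735, 795) = 735
Overlap = max(0, 735 - 765) = 0 min

0 minutes


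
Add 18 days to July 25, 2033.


August 12, 2033

Start: July 25, 2033
Add 18 days
July 25 → August 1: 31 - 25 + 1 = 7 days (18 - 7 = 11 left)
August 1 + 11 = August 12, 2033


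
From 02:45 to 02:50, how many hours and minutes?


0h 5m

End time in minutes: 2×60 + 50 = 170
Start time in minutes: 2×60 + 45 = 165
Difference = 170 - 165 = 5 minutes
= 0 hours 5 minutes


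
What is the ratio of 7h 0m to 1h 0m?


Duration 1: 420 minutes
Duration 2: 60 minutes
Ratio = 420:60
GCD = 60
Simplified = 7:1
As a decimal: 7/1 = 7.00

7:1 (7.00)


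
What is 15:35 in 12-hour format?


3:35 PM

Hour: 15
15 - 12 = 3 → PM


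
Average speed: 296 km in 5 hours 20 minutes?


Distance: 296 km
Time: 5h 20m = 320 min = 320/60 = 16/3 hours
Speed = 296 ÷ (16/3) = 296 × 3 / 16 = 888/16 = 55.5 km/h

55.5 km/h


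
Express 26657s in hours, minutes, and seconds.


Hours: 26657 ÷ 3600 = 7 remainder 1457
Minutes: 1457 ÷ 60 = 24 remainder 17
Seconds: 17

7h 24m 17s


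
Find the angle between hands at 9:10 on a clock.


Hour hand = 9×30 + 10×0.5 = 275.0°
Minute hand = 10×6 = 60°
Difference = |275.0 - 60| = 215.0°
Since > 180°: 360 - 215.0 = 145.0°

145.0°


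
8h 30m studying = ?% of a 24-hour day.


35.4%

Time: 510 minutes
Day: 1440 minutes
Percentage = (510/1440) × 100 ≈ 35.4%


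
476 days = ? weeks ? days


Weeks: 476 ÷ 7 = 68 remainder 0

68 weeks 0 days


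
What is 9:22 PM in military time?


Input: 9:22 PM
PM: 9 + 12 = 21

21:22


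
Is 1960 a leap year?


Rules: divisible by 4 AND (not by 100 OR by 400)
1960 ÷ 4 = 490 exactly → divisible by 4
1960 ÷ 100 = 19 remainder 60 → not divisible by 100
Divisible by 4 but not by 100 → leap year

Yes


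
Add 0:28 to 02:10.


Start: 130 minutes from midnight
Add: 28 minutes
Total: 158 minutes
Hours: 158 ÷ 60 = 2 remainder 38

02:38


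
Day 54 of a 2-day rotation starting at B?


Shifts: A, B
Start: B (index 1)
Day 54: (1 + 54 - 1) mod 2
= 54 mod 2
= 0
Index 0 → shift A

Shift A


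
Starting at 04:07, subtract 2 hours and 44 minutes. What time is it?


01:23

Start: 247 minutes from midnight
Subtract: 164 minutes
Remaining: 247 - 164 = 83
Hours: 1, Minutes: 23


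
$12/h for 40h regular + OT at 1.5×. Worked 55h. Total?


$750.00

Regular: 40h × $12 = $480.00
Overtime: 55 - 40 = 15h
OT pay: 15h × $12 × 1.5 = $270.00
Total = $480.00 + $270.00 = $750.00


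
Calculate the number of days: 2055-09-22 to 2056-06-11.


263 days

From September 22, 2055 to June 11, 2056
Rest of September 2055: 30 - 22 = 8
Full months: October 31, November 30, December 31, January 31, February 2056 29, March 31, April 30, May 31
Days into June 2056: 11
Total = 8 + 31 + 30 + 31 + 31 + 29 + 31 + 30 + 31 + 11 = 263 days


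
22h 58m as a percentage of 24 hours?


Total minutes: 22×60 + 58 = 1378
Day = 24×60 = 1440 minutes
Fraction = 1378/1440 ≈ 0.9569
As a percentage: 1378/1440 × 100 ≈ 95.69%

0.9569 (95.69%)


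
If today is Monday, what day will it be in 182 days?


Start: Monday (index 0)
(0 + 182) mod 7
= 182 mod 7
= 0
Index 0 → Monday

Monday


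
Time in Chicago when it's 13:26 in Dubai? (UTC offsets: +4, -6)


Time difference = UTC-6 - UTC+4 = -10 hours
New hour = (13 -10) mod 24
= 3 mod 24 = 3
Minutes unchanged → 03:26

03:26


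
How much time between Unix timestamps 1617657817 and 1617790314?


Difference = 1617790314 - 1617657817 = 132497 seconds
In hours: 132497 / 3600 ≈ 36.8
In days: 132497 / 86400 ≈ 1.53

132497 seconds (36.8 hours / 1.53 days)


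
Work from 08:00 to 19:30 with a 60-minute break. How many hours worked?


10h 30m (630 minutes)

Total time = (19×60+30) - (8×60+0)
= 1170 - 480 = 690 min
Minus break: 690 - 60 = 630 min
= 10h 30m


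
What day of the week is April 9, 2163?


Saturday

Zeller's congruence:
q=9, m=4, k=63, j=21
h = (9 + ⌊13×5/5⌋ + 63 + ⌊63/4⌋ + ⌊21/4⌋ - 2×21) mod 7
= (9 + 13 + 63 + 15 + 5 - 42) mod 7
= 63 mod 7 = 0
h=0 → Saturday


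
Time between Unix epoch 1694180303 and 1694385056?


Difference = 1694385056 - 1694180303 = 204753 seconds
In hours: 204753 / 3600 ≈ 56.9
In days: 204753 / 86400 ≈ 2.37

204753 seconds (56.9 hours / 2.37 days)


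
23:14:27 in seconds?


83667 seconds

Hours: 23 × 3600 = 82800
Minutes: 14 × 60 = 840
Seconds: 27
Total = 82800 + 840 + 27 = 83667


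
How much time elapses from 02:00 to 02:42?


0h 42m

End time in minutes: 2×60 + 42 = 162
Start time in minutes: 2×60 + 0 = 120
Difference = 162 - 120 = 42 minutes
= 0 hours 42 minutes


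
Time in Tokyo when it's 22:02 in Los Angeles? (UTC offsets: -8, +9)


Time difference = UTC+9 - UTC-8 = +17 hours
New hour = (22 + 17) mod 24
= 39 mod 24 = 15
Minutes unchanged → 15:02; 39 ≥ 24 → next day

15:02 (next day)


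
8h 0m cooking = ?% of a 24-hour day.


33.3%

Time: 480 minutes
Day: 1440 minutes
Percentage = (480/1440) × 100 ≈ 33.3%


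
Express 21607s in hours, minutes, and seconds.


Hours: 21607 ÷ 3600 = 6 remainder 7
Minutes: 7 ÷ 60 = 0 remainder 7
Seconds: 7

6h 0m 7s


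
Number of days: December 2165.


Month: December (month 12)
December has 31 days

31 days


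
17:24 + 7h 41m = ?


Start: 1044 minutes from midnight
Add: 461 minutes
Total: 1505 minutes
Hours: 1505 ÷ 60 = 25 remainder 5
25 ≥ 24 → 25 - 24 = 1 (next day)

01:05 (next day)


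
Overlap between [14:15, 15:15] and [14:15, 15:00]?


Meeting A: 855-915 (in minutes from midnight)
Meeting B: 855-900
Overlap start = max(855, 855) = 855
Overlap end = min(915, 900) = 900
Overlap = max(0, 900 - 855) = 45 min

45 minutes


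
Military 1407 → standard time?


2:07 PM

Hour: 14
14 - 12 = 2 → PM


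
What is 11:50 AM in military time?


11:50

Input: 11:50 AM
AM hour stays: 11


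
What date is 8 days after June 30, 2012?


Start: June 30, 2012
Add 8 days
June 30 → July 1: 30 - 30 + 1 = 1 days (8 - 1 = 7 left)
July 1 + 7 = July 8, 2012

July 8, 2012


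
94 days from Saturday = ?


Tuesday

Start: Saturday (index 5)
(5 + 94) mod 7
= 99 mod 7
= 1
Index 1 → Tuesday


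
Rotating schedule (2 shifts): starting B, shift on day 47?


Shifts: A, B
Start: B (index 1)
Day 47: (1 + 47 - 1) mod 2
= 47 mod 2
= 1
Index 1 → shift B

Shift B


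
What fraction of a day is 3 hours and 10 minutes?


Total minutes: 3×60 + 10 = 190
Day = 24×60 = 1440 minutes
Fraction = 190/1440 ≈ 0.1319
As a percentage: 190/1440 × 100 ≈ 13.19%

0.1319 (13.19%)


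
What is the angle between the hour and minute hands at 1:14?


47.0°

Hour hand = 1×30 + 14×0.5 = 37.0°
Minute hand = 14×6 = 84°
Difference = |37.0 - 84| = 47.0°


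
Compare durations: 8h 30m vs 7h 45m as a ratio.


Duration 1: 510 minutes
Duration 2: 465 minutes
Ratio = 510:465
GCD = 15
Simplified = 34:31
As a decimal: 34/31 ≈ 1.10

34:31 (1.10)


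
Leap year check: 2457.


No

Rules: divisible by 4 AND (not by 100 OR by 400)
2457 ÷ 4 = 614 remainder 1 → not divisible by 4
Not divisible by 4 → not a leap year


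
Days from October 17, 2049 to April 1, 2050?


From October 17, 2049 to April 1, 2050
Rest of October 2049: 31 - 17 = 14
Full months: November 30, December 31, January 31, February 2050 28, March 31
Days into April 2050: 1
Total = 14 + 30 + 31 + 31 + 28 + 31 + 1 = 166 days

166 days


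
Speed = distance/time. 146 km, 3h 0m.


48.7 km/h

Distance: 146 km
Time: 3 hours
Speed = 146 / 3 ≈ 48.7 km/h


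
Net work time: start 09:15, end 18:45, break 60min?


Total time = (18×60+45) - (9×60+15)
= 1125 - 555 = 570 min
Minus break: 570 - 60 = 510 min
= 8h 30m

8h 30m (510 minutes)


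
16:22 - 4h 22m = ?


12:00

Start: 982 minutes from midnight
Subtract: 262 minutes
Remaining: 982 - 262 = 720
Hours: 12, Minutes: 0


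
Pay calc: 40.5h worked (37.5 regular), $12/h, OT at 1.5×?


$504.00

Regular: 37.5h × $12 = $450.00
Overtime: 40.5 - 37.5 = 3.0h
OT pay: 3.0h × $12 × 1.5 = $54.00
Total = $450.00 + $54.00 = $504.00


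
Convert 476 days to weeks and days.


Weeks: 476 ÷ 7 = 68 remainder 0

68 weeks 0 days


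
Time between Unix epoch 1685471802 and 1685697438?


225636 seconds (62.7 hours / 2.61 days)

Difference = 1685697438 - 1685471802 = 225636 seconds
In hours: 225636 / 3600 ≈ 62.7
In days: 225636 / 86400 ≈ 2.61


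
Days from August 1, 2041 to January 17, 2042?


From August 1, 2041 to January 17, 2042
Rest of August 2041: 31 - 1 = 30
Full months: September 30, October 31, November 30, December 31
Days into January 2042: 17
Total = 30 + 30 + 31 + 30 + 31 + 17 = 169 days

169 days


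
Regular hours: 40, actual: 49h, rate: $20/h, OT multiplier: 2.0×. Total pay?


Regular: 40h × $20 = $800.00
Overtime: 49 - 40 = 9h
OT pay: 9h × $20 × 2.0 = $360.00
Total = $800.00 + $360.00 = $1160.00

$1160.00


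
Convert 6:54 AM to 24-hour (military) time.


Input: 6:54 AM
AM hour stays: 6

06:54


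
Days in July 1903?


Month: July (month 7)
July has 31 days

31 days


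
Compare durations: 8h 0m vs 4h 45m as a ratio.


32:19 (1.68)

Duration 1: 480 minutes
Duration 2: 285 minutes
Ratio = 480:285
GCD = 15
Simplified = 32:19
As a decimal: 32/19 ≈ 1.68


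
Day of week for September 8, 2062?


Zeller's congruence:
q=8, m=9, k=62, j=20
h = (8 + ⌊13×10/5⌋ + 62 + ⌊62/4⌋ + ⌊20/4⌋ - 2×20) mod 7
= (8 + 26 + 62 + 15 + 5 - 40) mod 7
= 76 mod 7 = 6
h=6 → Friday

Friday


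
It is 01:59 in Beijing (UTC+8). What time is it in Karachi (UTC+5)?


22:59 (previous day)

Time difference = UTC+5 - UTC+8 = -3 hours
New hour = (1 -3) mod 24
= -2 mod 24 = 22
Minutes unchanged → 22:59; -2 < 0 → previous day


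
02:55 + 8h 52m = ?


11:47

Start: 175 minutes from midnight
Add: 532 minutes
Total: 707 minutes
Hours: 707 ÷ 60 = 11 remainder 47


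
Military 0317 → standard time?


3:17 AM

Hour: 3
3 < 12 → AM


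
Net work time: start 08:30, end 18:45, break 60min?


9h 15m (555 minutes)

Total time = (18×60+45) - (8×60+30)
= 1125 - 510 = 615 min
Minus break: 615 - 60 = 555 min
= 9h 15m


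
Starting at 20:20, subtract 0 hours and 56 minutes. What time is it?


19:24

Start: 1220 minutes from midnight
Subtract: 56 minutes
Remaining: 1220 - 56 = 1164
Hours: 19, Minutes: 24


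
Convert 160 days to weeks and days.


Weeks: 160 ÷ 7 = 22 remainder 6

22 weeks 6 days


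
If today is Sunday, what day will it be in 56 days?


Sunday

Start: Sunday (index 6)
(6 + 56) mod 7
= 62 mod 7
= 6
Index 6 → Sunday


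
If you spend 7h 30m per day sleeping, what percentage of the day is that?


Time: 450 minutes
Day: 1440 minutes
Percentage = (450/1440) × 100 ≈ 31.3%

31.3%


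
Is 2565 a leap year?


No

Rules: divisible by 4 AND (not by 100 OR by 400)
2565 ÷ 4 = 641 remainder 1 → not divisible by 4
Not divisible by 4 → not a leap year


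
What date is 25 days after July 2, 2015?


July 27, 2015

Start: July 2, 2015
Add 25 days
July 2 + 25 = July 27, 2015


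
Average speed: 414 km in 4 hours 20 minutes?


95.5 km/h

Distance: 414 km
Time: 4h 20m = 260 min = 260/60 = 13/3 hours
Speed = 414 ÷ (13/3) = 414 × 3 / 13 = 1242/13 ≈ 95.5 km/h


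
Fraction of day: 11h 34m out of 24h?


0.4819 (48.19%)

Total minutes: 11×60 + 34 = 694
Day = 24×60 = 1440 minutes
Fraction = 694/1440 ≈ 0.4819
As a percentage: 694/1440 × 100 ≈ 48.19%


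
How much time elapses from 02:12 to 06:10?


End time in minutes: 6×60 + 10 = 370
Start time in minutes: 2×60 + 12 = 132
Difference = 370 - 132 = 238 minutes
= 3 hours 58 minutes

3h 58m


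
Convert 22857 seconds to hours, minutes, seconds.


6h 20m 57s

Hours: 22857 ÷ 3600 = 6 remainder 1257
Minutes: 1257 ÷ 60 = 20 remainder 57
Seconds: 57


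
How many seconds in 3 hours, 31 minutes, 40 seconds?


12700 seconds

Hours: 3 × 3600 = 10800
Minutes: 31 × 60 = 1860
Seconds: 40
Total = 10800 + 1860 + 40 = 12700


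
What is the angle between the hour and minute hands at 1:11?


30.5°

Hour hand = 1×30 + 11×0.5 = 35.5°
Minute hand = 11×6 = 66°
Difference = |35.5 - 66| = 30.5°


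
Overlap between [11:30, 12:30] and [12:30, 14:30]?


Meeting A: 690-750 (in minutes from midnight)
Meeting B: 750-870
Overlap start = max(690, 750) = 750
Overlap end = min(750, 870) = 750
Overlap = max(0, 750 - 750) = 0 min

0 minutes


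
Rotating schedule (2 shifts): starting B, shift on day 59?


Shifts: A, B
Start: B (index 1)
Day 59: (1 + 59 - 1) mod 2
= 59 mod 2
= 1
Index 1 → shift B

Shift B


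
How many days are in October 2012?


31 days

Month: October (month 10)
October has 31 days


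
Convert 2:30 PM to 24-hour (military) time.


14:30

Input: 2:30 PM
PM: 2 + 12 = 14


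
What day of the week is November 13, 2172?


Friday

Zeller's congruence:
q=13, m=11, k=72, j=21
h = (13 + ⌊13×12/5⌋ + 72 + ⌊72/4⌋ + ⌊21/4⌋ - 2×21) mod 7
= (13 + 31 + 72 + 18 + 5 - 42) mod 7
= 97 mod 7 = 6
h=6 → Friday


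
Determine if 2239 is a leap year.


No

Rules: divisible by 4 AND (not by 100 OR by 400)
2239 ÷ 4 = 559 remainder 3 → not divisible by 4
Not divisible by 4 → not a leap year


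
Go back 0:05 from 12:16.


Start: 736 minutes from midnight
Subtract: 5 minutes
Remaining: 736 - 5 = 731
Hours: 12, Minutes: 11

12:11


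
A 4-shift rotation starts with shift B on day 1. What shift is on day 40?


Shift A

Shifts: A, B, C, D
Start: B (index 1)
Day 40: (1 + 40 - 1) mod 4
= 40 mod 4
= 0
Index 0 → shift A


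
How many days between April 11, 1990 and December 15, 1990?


From April 11, 1990 to December 15, 1990
Rest of April 1990: 30 - 11 = 19
Full months: May 31, June 30, July 31, August 31, September 30, October 31, November 30
Days into December 1990: 15
Total = 19 + 31 + 30 + 31 + 31 + 30 + 31 + 30 + 15 = 248 days

248 days


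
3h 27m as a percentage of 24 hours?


0.1438 (14.38%)

Total minutes: 3×60 + 27 = 207
Day = 24×60 = 1440 minutes
Fraction = 207/1440 ≈ 0.1438
As a percentage: 207/1440 × 100 ≈ 14.38%


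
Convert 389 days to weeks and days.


Weeks: 389 ÷ 7 = 55 remainder 4

55 weeks 4 days


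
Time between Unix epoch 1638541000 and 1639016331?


475331 seconds (132.0 hours / 5.50 days)

Difference = 1639016331 - 1638541000 = 475331 seconds
In hours: 475331 / 3600 ≈ 132.0
In days: 475331 / 86400 ≈ 5.50


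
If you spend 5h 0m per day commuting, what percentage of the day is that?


Time: 300 minutes
Day: 1440 minutes
Percentage = (300/1440) × 100 ≈ 20.8%

20.8%


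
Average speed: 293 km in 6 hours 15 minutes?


46.9 km/h

Distance: 293 km
Time: 6h 15m = 375 min = 375/60 = 25/4 hours
Speed = 293 ÷ (25/4) = 293 × 4 / 25 = 1172/25 ≈ 46.9 km/h


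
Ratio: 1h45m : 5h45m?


Duration 1: 105 minutes
Duration 2: 345 minutes
Ratio = 105:345
GCD = 15
Simplified = 7:23
As a decimal: 7/23 ≈ 0.30

7:23 (0.30)


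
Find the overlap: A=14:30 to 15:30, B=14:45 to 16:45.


Meeting A: 870-930 (in minutes from midnight)
Meeting B: 885-1005
Overlap start = max(870, 885) = 885
Overlap end = min(930, 1005) = 930
Overlap = max(0, 930 - 885) = 45 min

45 minutes


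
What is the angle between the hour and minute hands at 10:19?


Hour hand = 10×30 + 19×0.5 = 309.5°
Minute hand = 19×6 = 114°
Difference = |309.5 - 114| = 195.5°
Since > 180°: 360 - 195.5 = 164.5°

164.5°


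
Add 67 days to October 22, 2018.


December 28, 2018

Start: October 22, 2018
Add 67 days
October 22 → November 1: 31 - 22 + 1 = 10 days (67 - 10 = 57 left)
November 1 → December 1: 30 - 1 + 1 = 30 days (57 - 30 = 27 left)
December 1 + 27 = December 28, 2018


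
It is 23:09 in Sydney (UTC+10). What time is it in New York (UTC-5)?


Time difference = UTC-5 - UTC+10 = -15 hours
New hour = (23 -15) mod 24
= 8 mod 24 = 8
Minutes unchanged → 08:09

08:09
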